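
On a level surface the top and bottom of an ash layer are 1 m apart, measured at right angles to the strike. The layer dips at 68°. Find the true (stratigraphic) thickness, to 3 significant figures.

0.927 m

True thickness t = w · sin(dip) = 1 × sin 68°
t = 1 × 0.9272 = 0.927 m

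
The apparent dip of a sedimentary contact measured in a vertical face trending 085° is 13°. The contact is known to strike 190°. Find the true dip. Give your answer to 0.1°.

13.4°

The section is 75° from the strike.
tan δ = tan α / sin β = tan 13° / sin 75° = 0.2309 / 0.9659 = 0.2390
δ = arctan(0.2390) = 13.44°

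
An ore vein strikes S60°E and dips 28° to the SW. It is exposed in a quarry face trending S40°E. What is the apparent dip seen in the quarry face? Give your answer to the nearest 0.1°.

Angle between strike (S60°E) and section (S40°E): β = 20°.
tan(apparent dip) = tan 28° · sin 20° = 0.1819
apparent dip = arctan 0.1819 = 10.31°

10.3°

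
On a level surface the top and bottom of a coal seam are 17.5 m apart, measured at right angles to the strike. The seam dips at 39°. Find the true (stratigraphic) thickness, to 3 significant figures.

11.0 m

True thickness t = w · sin(dip) = 17.5 × sin 39°
t = 17.5 × 0.6293 = 11.013 m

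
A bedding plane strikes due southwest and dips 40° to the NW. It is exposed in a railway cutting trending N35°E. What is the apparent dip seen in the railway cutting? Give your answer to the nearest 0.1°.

The section lies 10° from the strike.
tan(apparent dip) = tan 40° · sin 10° = 0.1457
α = arctan(0.1457) = 8.29°

8.3°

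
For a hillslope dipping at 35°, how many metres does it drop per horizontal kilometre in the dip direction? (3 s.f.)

700 m

drop per km = 1000 × tan 35° = 1000 × 0.7002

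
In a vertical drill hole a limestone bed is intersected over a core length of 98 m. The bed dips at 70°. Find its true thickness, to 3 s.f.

33.5 m

True thickness t = h · cos(dip) = 98 × cos 70°
t = 98 × 0.3420 = 33.518 m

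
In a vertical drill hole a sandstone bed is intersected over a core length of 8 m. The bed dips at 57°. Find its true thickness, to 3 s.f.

True thickness t = h · cos(dip) = 8 × cos 57°
t = 8 × 0.5446 = 4.357 m

4.36 m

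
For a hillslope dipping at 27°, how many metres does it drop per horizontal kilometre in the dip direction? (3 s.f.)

drop per km = 1000 × tan 27° = 1000 × 0.5095

510 m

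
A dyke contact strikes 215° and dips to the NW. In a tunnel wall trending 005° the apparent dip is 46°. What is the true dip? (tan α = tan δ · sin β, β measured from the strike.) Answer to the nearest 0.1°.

The section is 30° from the strike.
tan(true dip) = tan 46° / sin 30° = 2.0711
true dip = arctan 2.0711 = 64.23°

64.2°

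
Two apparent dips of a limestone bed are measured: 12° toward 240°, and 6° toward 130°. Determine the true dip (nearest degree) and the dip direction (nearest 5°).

The two traces are lines in the plane: v₁ = (sin 240°·cos 12°, cos 240°·cos 12°, −sin 12°), v₂ = (sin 130°·cos 6°, cos 130°·cos 6°, −sin 6°).
n = v₁ × v₂ = (-0.082, -0.247, 0.914) (taken with n_z > 0).
tan δ = √(n_x²+n_y²)/n_z = 0.260/0.914, so δ = 15.9°.
The horizontal component of n points toward azimuth atan2(n_x, n_y) = 198°, the dip direction.

true dip 16°, dip direction 200°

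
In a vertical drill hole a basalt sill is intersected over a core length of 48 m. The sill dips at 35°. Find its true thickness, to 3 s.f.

39.3 m

True thickness t = h · cos(dip) = 48 × cos 35°
t = 48 × 0.8192 = 39.319 m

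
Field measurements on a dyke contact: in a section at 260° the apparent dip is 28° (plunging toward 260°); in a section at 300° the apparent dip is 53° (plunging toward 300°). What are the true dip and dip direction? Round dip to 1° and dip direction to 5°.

Each apparent-dip line lies in the plane. As unit vectors (x east, y north, z up), v₁ plunges 28°→260° and v₂ plunges 53°→300°.
The plane normal is n = v₁ × v₂ ∝ (-0.264, 0.450, 0.342).
Dip δ = arctan(|n_h|/n_z) = arctan(0.521/0.342) = 56.8°.
Dip direction = atan2(-0.264, 0.450) = 330° (azimuth of n's horizontal projection).

true dip 57°, dip direction 330°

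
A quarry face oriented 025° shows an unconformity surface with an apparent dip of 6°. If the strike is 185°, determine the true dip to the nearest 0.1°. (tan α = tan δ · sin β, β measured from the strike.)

17.1°

The section is 20° from the strike.
tan δ = tan α / sin β = tan 6° / sin 20° = 0.1051 / 0.3420 = 0.3073
true dip = arctan 0.3073 = 17.08°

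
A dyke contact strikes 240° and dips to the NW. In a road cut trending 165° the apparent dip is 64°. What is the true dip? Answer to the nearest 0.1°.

64.8°

β = acute angle between strike 240° and section 165° = 75°.
tan δ = tan α / sin β = tan 64° / sin 75° = 2.0503 / 0.9659 = 2.1226
δ = arctan(2.1226) = 64.77°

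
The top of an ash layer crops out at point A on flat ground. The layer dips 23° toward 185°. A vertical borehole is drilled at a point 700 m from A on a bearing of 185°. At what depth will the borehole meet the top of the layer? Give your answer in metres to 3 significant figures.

297 m

The hole is directly down-dip from the outcrop, so the down-dip offset is 700 m.
Depth = down-dip offset × tan(dip) = 700.00 × tan 23° = 700.00 × 0.4245
Depth = 297.13 m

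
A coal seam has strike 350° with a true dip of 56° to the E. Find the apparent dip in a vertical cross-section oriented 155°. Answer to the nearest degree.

21°

Angle between strike (350°) and section (155°): β = 15°.
tan α = tan 56° × sin 15° = 1.4826 × 0.2588 = 0.3837
apparent dip = arctan 0.3837 = 20.99°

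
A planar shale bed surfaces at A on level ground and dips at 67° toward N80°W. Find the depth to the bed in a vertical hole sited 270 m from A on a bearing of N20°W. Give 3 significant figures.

The hole lies 60° from the dip direction, so the down-dip offset is 270 × cos 60° = 135.00 m.
Depth = down-dip offset × tan(dip) = 135.00 × tan 67° = 135.00 × 2.3559
Depth = 318.04 m

318 m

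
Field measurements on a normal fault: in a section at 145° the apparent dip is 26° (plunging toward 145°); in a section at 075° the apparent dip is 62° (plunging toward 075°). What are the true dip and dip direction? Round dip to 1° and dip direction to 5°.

true dip 62°, dip direction 070°

The two traces are lines in the plane: v₁ = (sin 145°·cos 26°, cos 145°·cos 26°, −sin 26°), v₂ = (sin 75°·cos 62°, cos 75°·cos 62°, −sin 62°).
Cross product v₁ × v₂ gives the pole to the plane: n ∝ (0.703, 0.256, 0.397).
tan δ = √(n_x²+n_y²)/n_z = 0.749/0.397, so δ = 62.1°.
Dip direction = azimuth of (n_x, n_y) = atan2(0.703, 0.256) = 70°.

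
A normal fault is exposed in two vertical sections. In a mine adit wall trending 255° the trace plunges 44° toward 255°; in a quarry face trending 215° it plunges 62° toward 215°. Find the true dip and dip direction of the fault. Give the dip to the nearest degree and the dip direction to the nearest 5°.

true dip 64°, dip direction 195°

Represent each trace as a vector plunging at its apparent dip toward its trend (east-north-up frame): v₁ = (-0.695, -0.186, -0.695), v₂ = (-0.269, -0.385, -0.883).
n = v₁ × v₂ = (-0.103, -0.426, 0.217) (taken with n_z > 0).
tan δ = √(n_x²+n_y²)/n_z = 0.439/0.217, so δ = 63.7°.
The horizontal component of n points toward azimuth atan2(n_x, n_y) = 194°, the dip direction.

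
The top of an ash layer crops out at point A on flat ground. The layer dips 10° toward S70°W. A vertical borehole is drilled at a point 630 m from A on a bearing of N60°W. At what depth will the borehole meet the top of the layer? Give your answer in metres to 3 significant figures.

71.4 m

The hole lies 50° from the dip direction, so the down-dip offset is 630 × cos 50° = 404.96 m.
Depth = down-dip offset × tan(dip) = 404.96 × tan 10° = 404.96 × 0.1763
Depth = 71.40 m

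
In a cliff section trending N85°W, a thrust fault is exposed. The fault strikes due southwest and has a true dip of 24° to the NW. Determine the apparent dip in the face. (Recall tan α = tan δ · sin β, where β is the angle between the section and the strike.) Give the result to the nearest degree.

19°

Angle between strike (due southwest) and section (N85°W): β = 50°.
tan α = tan 24° × sin 50° = 0.4452 × 0.7660 = 0.3411
α = arctan(0.3411) = 18.83°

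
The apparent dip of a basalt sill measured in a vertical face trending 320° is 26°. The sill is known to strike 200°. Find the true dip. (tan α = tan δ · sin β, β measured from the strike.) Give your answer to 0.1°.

29.4°

β = acute angle between strike 200° and section 320° = 60°.
tan δ = tan α / sin β = tan 26° / sin 60° = 0.4877 / 0.8660 = 0.5632
δ = arctan(0.5632) = 29.39°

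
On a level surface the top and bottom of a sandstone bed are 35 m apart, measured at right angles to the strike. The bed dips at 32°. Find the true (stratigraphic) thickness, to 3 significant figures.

True thickness t = w · sin(dip) = 35 × sin 32°
t = 35 × 0.5299 = 18.547 m

18.5 m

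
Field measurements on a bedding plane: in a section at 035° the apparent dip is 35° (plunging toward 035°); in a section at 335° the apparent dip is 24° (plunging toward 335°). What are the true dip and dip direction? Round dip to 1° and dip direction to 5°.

true dip 35°, dip direction 025°

Represent each trace as a vector plunging at its apparent dip toward its trend (east-north-up frame): v₁ = (0.470, 0.671, -0.574), v₂ = (-0.386, 0.828, -0.407).
n = v₁ × v₂ = (0.202, 0.413, 0.648) (taken with n_z > 0).
True dip = arccos(n_z / |n|) = arccos(0.8159) = 35.3°.
Dip direction = atan2(0.202, 0.413) = 26° (azimuth of n's horizontal projection).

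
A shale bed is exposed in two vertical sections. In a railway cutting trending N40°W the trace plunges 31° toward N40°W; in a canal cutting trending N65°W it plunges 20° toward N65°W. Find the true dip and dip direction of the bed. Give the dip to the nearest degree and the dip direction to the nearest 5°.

Represent each trace as a vector plunging at its apparent dip toward its trend (east-north-up frame): v₁ = (-0.551, 0.657, -0.515), v₂ = (-0.852, 0.397, -0.342).
The plane normal is n = v₁ × v₂ ∝ (-0.020, 0.250, 0.340).
True dip = arccos(n_z / |n|) = arccos(0.8049) = 36.4°.
The horizontal component of n points toward azimuth atan2(n_x, n_y) = 355°, the dip direction.

true dip 36°, dip direction 355°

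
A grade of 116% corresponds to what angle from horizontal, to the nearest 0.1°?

49.2°

tan θ = 116/100 = 1.1600
θ = arctan(1.1600) = 49.24°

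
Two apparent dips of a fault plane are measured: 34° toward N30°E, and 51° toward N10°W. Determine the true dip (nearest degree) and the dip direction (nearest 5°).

true dip 53°, dip direction 330°

Represent each trace as a vector plunging at its apparent dip toward its trend (east-north-up frame): v₁ = (0.415, 0.718, -0.559), v₂ = (-0.109, 0.620, -0.777).
n = v₁ × v₂ = (-0.211, 0.383, 0.335) (taken with n_z > 0).
tan δ = √(n_x²+n_y²)/n_z = 0.438/0.335, so δ = 52.5°.
Dip direction = atan2(-0.211, 0.383) = 331° (azimuth of n's horizontal projection).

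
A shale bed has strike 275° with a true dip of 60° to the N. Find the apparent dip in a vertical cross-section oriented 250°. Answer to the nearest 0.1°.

36.2°

The strike is 275° and the section trends 250°; the acute angle between them is β = 25°.
tan(apparent dip) = tan 60° · sin 25° = 0.7320
α = arctan(0.7320) = 36.20°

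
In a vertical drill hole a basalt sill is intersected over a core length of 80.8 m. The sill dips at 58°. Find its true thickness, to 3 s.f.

42.8 m

True thickness t = h · cos(dip) = 80.8 × cos 58°
t = 80.8 × 0.5299 = 42.817 m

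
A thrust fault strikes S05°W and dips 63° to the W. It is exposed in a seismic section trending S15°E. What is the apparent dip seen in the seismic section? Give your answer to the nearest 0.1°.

Angle between strike (S05°W) and section (S15°E): β = 20°.
tan α = tan 63° × sin 20° = 1.9626 × 0.3420 = 0.6713
α = arctan(0.6713) = 33.87°

33.9°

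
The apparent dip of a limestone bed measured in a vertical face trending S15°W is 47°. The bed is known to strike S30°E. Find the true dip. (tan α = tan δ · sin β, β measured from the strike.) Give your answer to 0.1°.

56.6°

The section is 45° from the strike.
tan(true dip) = tan 47° / sin 45° = 1.5166
δ = arctan(1.5166) = 56.60°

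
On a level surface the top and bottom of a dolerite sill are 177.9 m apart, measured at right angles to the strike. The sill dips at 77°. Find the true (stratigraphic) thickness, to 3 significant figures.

True thickness t = w · sin(dip) = 177.9 × sin 77°
t = 177.9 × 0.9744 = 173.340 m

173 m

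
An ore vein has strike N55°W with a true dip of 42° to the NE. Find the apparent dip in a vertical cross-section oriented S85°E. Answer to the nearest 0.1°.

24.2°

Angle between strike (N55°W) and section (S85°E): β = 30°.
tan(apparent dip) = tan 42° · sin 30° = 0.4502
α = arctan(0.4502) = 24.24°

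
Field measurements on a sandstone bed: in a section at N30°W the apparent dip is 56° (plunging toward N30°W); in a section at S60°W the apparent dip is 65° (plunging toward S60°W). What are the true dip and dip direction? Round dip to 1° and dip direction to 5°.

Represent each trace as a vector plunging at its apparent dip toward its trend (east-north-up frame): v₁ = (-0.280, 0.484, -0.829), v₂ = (-0.366, -0.211, -0.906).
The plane normal is n = v₁ × v₂ ∝ (-0.614, 0.050, 0.236).
tan δ = √(n_x²+n_y²)/n_z = 0.616/0.236, so δ = 69.0°.
Dip direction = atan2(-0.614, 0.050) = 275° (azimuth of n's horizontal projection).

true dip 69°, dip direction 275°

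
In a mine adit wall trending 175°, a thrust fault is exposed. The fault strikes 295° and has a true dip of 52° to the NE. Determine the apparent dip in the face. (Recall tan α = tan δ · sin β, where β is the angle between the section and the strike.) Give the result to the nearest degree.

The section lies 60° from the strike.
tan α = tan 52° × sin 60° = 1.2799 × 0.8660 = 1.1085
α = arctan(1.1085) = 47.94°

48°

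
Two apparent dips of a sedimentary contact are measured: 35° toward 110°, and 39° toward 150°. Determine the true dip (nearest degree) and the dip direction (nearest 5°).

true dip 39°, dip direction 140°

Represent each trace as a vector plunging at its apparent dip toward its trend (east-north-up frame): v₁ = (0.770, -0.280, -0.574), v₂ = (0.389, -0.673, -0.629).
Cross product v₁ × v₂ gives the pole to the plane: n ∝ (0.210, -0.262, 0.409).
True dip = arccos(n_z / |n|) = arccos(0.7735) = 39.3°.
Dip direction = atan2(0.210, -0.262) = 141° (azimuth of n's horizontal projection).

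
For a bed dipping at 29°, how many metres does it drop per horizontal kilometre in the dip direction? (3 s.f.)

drop per km = 1000 × tan 29° = 1000 × 0.5543

554 m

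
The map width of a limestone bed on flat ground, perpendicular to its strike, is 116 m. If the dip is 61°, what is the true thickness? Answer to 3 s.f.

True thickness t = w · sin(dip) = 116 × sin 61°
t = 116 × 0.8746 = 101.456 m

101 m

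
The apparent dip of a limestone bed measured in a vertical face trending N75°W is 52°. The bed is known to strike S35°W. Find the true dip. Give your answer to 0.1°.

53.7°

β = acute angle between strike S35°W and section N75°W = 70°.
tan δ = tan α / sin β = tan 52° / sin 70° = 1.2799 / 0.9397 = 1.3621
true dip = arctan 1.3621 = 53.72°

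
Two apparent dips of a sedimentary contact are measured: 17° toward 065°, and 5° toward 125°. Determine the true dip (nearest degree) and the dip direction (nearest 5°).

Each apparent-dip line lies in the plane. As unit vectors (x east, y north, z up), v₁ plunges 17°→065° and v₂ plunges 5°→125°.
The plane normal is n = v₁ × v₂ ∝ (0.202, 0.163, 0.825).
True dip = arccos(n_z / |n|) = arccos(0.9538) = 17.5°.
Dip direction = atan2(0.202, 0.163) = 51° (azimuth of n's horizontal projection).

true dip 17°, dip direction 050°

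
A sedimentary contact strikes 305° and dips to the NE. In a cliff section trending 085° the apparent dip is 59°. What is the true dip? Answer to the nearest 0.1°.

68.9°

β = acute angle between strike 305° and section 085° = 40°.
tan δ = tan α / sin β = tan 59° / sin 40° = 1.6643 / 0.6428 = 2.5892
δ = arctan(2.5892) = 68.88°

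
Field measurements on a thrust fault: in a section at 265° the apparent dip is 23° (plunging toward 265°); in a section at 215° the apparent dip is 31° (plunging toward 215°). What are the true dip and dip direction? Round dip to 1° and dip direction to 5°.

Each apparent-dip line lies in the plane. As unit vectors (x east, y north, z up), v₁ plunges 23°→265° and v₂ plunges 31°→215°.
The plane normal is n = v₁ × v₂ ∝ (-0.233, -0.280, 0.604).
True dip = arccos(n_z / |n|) = arccos(0.8564) = 31.1°.
The horizontal component of n points toward azimuth atan2(n_x, n_y) = 220°, the dip direction.

true dip 31°, dip direction 220°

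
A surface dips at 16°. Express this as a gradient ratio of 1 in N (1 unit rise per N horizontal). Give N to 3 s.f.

1 : N means tan θ = 1/N, so N = 1/tan 16° = 1/0.2867

1 in 3.49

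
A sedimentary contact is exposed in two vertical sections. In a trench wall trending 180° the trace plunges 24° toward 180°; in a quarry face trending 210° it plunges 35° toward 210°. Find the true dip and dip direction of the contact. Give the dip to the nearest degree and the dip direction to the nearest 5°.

Represent each trace as a vector plunging at its apparent dip toward its trend (east-north-up frame): v₁ = (0.000, -0.914, -0.407), v₂ = (-0.410, -0.709, -0.574).
The plane normal is n = v₁ × v₂ ∝ (-0.235, -0.167, 0.374).
Dip δ = arctan(|n_h|/n_z) = arctan(0.288/0.374) = 37.6°.
Dip direction = azimuth of (n_x, n_y) = atan2(-0.235, -0.167) = 235°.

true dip 38°, dip direction 235°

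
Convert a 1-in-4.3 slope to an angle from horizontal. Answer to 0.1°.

tan θ = 1/4.3 = 0.2326
θ = arctan(0.2326) = 13.09°

13.1°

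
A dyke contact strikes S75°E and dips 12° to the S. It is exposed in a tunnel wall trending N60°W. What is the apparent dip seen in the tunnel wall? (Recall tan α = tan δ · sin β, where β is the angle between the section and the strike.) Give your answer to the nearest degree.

Angle between strike (S75°E) and section (N60°W): β = 15°.
tan(apparent dip) = tan 12° · sin 15° = 0.0550
apparent dip = arctan 0.0550 = 3.15°

3°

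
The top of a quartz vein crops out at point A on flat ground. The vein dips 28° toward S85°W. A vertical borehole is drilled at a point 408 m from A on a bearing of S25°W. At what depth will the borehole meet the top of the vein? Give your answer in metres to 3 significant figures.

108 m

The hole lies 60° from the dip direction, so the down-dip offset is 408 × cos 60° = 204.00 m.
Depth = down-dip offset × tan(dip) = 204.00 × tan 28° = 204.00 × 0.5317
Depth = 108.47 m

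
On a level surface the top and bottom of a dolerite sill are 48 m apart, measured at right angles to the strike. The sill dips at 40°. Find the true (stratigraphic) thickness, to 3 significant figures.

30.9 m

True thickness t = w · sin(dip) = 48 × sin 40°
t = 48 × 0.6428 = 30.854 m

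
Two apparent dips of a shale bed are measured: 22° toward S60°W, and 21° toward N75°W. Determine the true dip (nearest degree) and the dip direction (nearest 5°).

true dip 23°, dip direction 260°

The two traces are lines in the plane: v₁ = (sin 240°·cos 22°, cos 240°·cos 22°, −sin 22°), v₂ = (sin 285°·cos 21°, cos 285°·cos 21°, −sin 21°).
n = v₁ × v₂ = (-0.257, -0.050, 0.612) (taken with n_z > 0).
Dip δ = arctan(|n_h|/n_z) = arctan(0.261/0.612) = 23.1°.
The horizontal component of n points toward azimuth atan2(n_x, n_y) = 259°, the dip direction.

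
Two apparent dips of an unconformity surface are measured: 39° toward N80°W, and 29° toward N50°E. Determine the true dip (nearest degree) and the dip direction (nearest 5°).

The two traces are lines in the plane: v₁ = (sin 280°·cos 39°, cos 280°·cos 39°, −sin 39°), v₂ = (sin 50°·cos 29°, cos 50°·cos 29°, −sin 29°).
The plane normal is n = v₁ × v₂ ∝ (-0.288, 0.793, 0.521).
Dip δ = arctan(|n_h|/n_z) = arctan(0.844/0.521) = 58.3°.
Dip direction = azimuth of (n_x, n_y) = atan2(-0.288, 0.793) = 340°.

true dip 58°, dip direction 340°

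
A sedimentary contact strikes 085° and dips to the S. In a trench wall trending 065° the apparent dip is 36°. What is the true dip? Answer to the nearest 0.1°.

The section is 20° from the strike.
tan(true dip) = tan 36° / sin 20° = 2.1243
δ = arctan(2.1243) = 64.79°

64.8°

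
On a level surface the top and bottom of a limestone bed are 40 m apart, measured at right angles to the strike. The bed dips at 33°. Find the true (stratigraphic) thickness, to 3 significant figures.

True thickness t = w · sin(dip) = 40 × sin 33°
t = 40 × 0.5446 = 21.786 m

21.8 m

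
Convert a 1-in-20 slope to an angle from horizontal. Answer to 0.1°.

tan θ = 1/20 = 0.0500
θ = arctan(0.0500) = 2.86°

2.9°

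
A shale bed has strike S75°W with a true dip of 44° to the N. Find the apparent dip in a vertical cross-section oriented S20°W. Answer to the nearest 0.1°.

The section lies 55° from the strike.
tan(apparent dip) = tan 44° · sin 55° = 0.7910
apparent dip = arctan 0.7910 = 38.35°

38.3°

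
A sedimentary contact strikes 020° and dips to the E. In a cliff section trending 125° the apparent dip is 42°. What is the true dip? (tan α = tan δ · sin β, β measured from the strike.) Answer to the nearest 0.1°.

43.0°

β = acute angle between strike 020° and section 125° = 75°.
tan(true dip) = tan 42° / sin 75° = 0.9322
δ = arctan(0.9322) = 42.99°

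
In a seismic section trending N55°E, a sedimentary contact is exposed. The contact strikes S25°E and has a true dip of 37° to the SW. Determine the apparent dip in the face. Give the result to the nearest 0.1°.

Angle between strike (S25°E) and section (N55°E): β = 80°.
tan(apparent dip) = tan 37° · sin 80° = 0.7421
α = arctan(0.7421) = 36.58°

36.6°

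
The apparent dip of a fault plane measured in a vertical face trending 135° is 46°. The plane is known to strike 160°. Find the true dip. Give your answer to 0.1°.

β = acute angle between strike 160° and section 135° = 25°.
tan(true dip) = tan 46° / sin 25° = 2.4503
δ = arctan(2.4503) = 67.80°

67.8°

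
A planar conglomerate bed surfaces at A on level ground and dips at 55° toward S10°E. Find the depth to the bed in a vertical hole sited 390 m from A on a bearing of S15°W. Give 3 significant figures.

The hole lies 25° from the dip direction, so the down-dip offset is 390 × cos 25° = 353.46 m.
Depth = down-dip offset × tan(dip) = 353.46 × tan 55° = 353.46 × 1.4281
Depth = 504.79 m

505 m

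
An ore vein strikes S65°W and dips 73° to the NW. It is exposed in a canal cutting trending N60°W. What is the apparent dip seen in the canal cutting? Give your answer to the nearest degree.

The strike is S65°W and the section trends N60°W; the acute angle between them is β = 55°.
tan α = tan 73° × sin 55° = 3.2709 × 0.8192 = 2.6793
α = arctan(2.6793) = 69.53°

70°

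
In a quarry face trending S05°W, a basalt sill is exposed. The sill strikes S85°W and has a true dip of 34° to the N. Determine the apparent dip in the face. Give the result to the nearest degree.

The strike is S85°W and the section trends S05°W; the acute angle between them is β = 80°.
tan α = tan 34° × sin 80° = 0.6745 × 0.9848 = 0.6643
α = arctan(0.6643) = 33.59°

34°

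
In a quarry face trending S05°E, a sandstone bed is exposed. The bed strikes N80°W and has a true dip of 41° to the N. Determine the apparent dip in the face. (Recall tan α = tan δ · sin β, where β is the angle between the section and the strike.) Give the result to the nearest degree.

40°

Angle between strike (N80°W) and section (S05°E): β = 75°.
tan(apparent dip) = tan 41° · sin 75° = 0.8397
α = arctan(0.8397) = 40.02°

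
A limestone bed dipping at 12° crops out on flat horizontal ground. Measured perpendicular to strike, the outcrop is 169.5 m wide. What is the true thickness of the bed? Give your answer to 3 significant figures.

True thickness t = w · sin(dip) = 169.5 × sin 12°
t = 169.5 × 0.2079 = 35.241 m

35.2 m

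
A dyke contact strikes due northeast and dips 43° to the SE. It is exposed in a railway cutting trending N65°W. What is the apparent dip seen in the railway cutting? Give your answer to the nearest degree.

41°

The section lies 70° from the strike.
tan α = tan 43° × sin 70° = 0.9325 × 0.9397 = 0.8763
apparent dip = arctan 0.8763 = 41.23°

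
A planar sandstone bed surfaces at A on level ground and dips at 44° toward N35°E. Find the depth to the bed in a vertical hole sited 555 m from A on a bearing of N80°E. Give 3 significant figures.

The hole lies 45° from the dip direction, so the down-dip offset is 555 × cos 45° = 392.44 m.
Depth = down-dip offset × tan(dip) = 392.44 × tan 44° = 392.44 × 0.9657
Depth = 378.98 m

379 m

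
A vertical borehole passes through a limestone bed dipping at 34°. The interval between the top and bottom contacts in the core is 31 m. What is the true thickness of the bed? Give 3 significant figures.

25.7 m

True thickness t = h · cos(dip) = 31 × cos 34°
t = 31 × 0.8290 = 25.700 m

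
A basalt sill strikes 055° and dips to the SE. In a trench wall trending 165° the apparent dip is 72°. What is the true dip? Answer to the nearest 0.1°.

73.0°

β = acute angle between strike 055° and section 165° = 70°.
tan(true dip) = tan 72° / sin 70° = 3.2752
δ = arctan(3.2752) = 73.02°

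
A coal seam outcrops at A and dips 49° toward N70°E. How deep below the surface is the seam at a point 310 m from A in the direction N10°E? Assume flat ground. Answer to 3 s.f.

178 m

The hole lies 60° from the dip direction, so the down-dip offset is 310 × cos 60° = 155.00 m.
Depth = down-dip offset × tan(dip) = 155.00 × tan 49° = 155.00 × 1.1504
Depth = 178.31 m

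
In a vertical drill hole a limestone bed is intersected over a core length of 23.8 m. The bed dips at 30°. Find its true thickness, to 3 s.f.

True thickness t = h · cos(dip) = 23.8 × cos 30°
t = 23.8 × 0.8660 = 20.611 m

20.6 m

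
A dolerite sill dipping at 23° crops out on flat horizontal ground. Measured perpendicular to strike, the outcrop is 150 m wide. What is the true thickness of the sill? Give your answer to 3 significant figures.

True thickness t = w · sin(dip) = 150 × sin 23°
t = 150 × 0.3907 = 58.610 m

58.6 m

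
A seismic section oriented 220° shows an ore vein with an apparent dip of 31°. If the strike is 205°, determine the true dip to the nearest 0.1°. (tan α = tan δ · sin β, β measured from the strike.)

The section is 15° from the strike.
tan δ = tan α / sin β = tan 31° / sin 15° = 0.6009 / 0.2588 = 2.3215
δ = arctan(2.3215) = 66.70°

66.7°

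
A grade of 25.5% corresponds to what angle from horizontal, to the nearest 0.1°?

14.3°

tan θ = 25.5/100 = 0.2550
θ = arctan(0.2550) = 14.31°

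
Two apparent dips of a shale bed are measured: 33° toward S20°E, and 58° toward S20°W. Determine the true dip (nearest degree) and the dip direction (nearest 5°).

true dip 61°, dip direction 230°

The two traces are lines in the plane: v₁ = (sin 160°·cos 33°, cos 160°·cos 33°, −sin 33°), v₂ = (sin 200°·cos 58°, cos 200°·cos 58°, −sin 58°).
n = v₁ × v₂ = (-0.397, -0.342, 0.286) (taken with n_z > 0).
tan δ = √(n_x²+n_y²)/n_z = 0.524/0.286, so δ = 61.4°.
Dip direction = azimuth of (n_x, n_y) = atan2(-0.397, -0.342) = 229°.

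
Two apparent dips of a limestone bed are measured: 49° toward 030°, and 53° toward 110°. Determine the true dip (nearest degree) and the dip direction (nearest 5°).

The two traces are lines in the plane: v₁ = (sin 30°·cos 49°, cos 30°·cos 49°, −sin 49°), v₂ = (sin 110°·cos 53°, cos 110°·cos 53°, −sin 53°).
n = v₁ × v₂ = (0.609, 0.165, 0.389) (taken with n_z > 0).
True dip = arccos(n_z / |n|) = arccos(0.5246) = 58.4°.
Dip direction = atan2(0.609, 0.165) = 75° (azimuth of n's horizontal projection).

true dip 58°, dip direction 075°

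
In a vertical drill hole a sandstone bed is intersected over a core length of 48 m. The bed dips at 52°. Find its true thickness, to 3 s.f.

29.6 m

True thickness t = h · cos(dip) = 48 × cos 52°
t = 48 × 0.6157 = 29.552 m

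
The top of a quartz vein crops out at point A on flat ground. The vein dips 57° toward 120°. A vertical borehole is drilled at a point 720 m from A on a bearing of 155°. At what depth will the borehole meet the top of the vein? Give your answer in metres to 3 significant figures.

The hole lies 35° from the dip direction, so the down-dip offset is 720 × cos 35° = 589.79 m.
Depth = down-dip offset × tan(dip) = 589.79 × tan 57° = 589.79 × 1.5399
Depth = 908.20 m

908 m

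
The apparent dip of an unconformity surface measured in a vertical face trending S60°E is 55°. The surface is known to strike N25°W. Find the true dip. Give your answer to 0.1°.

68.1°

β = acute angle between strike N25°W and section S60°E = 35°.
tan(true dip) = tan 55° / sin 35° = 2.4899
true dip = arctan 2.4899 = 68.12°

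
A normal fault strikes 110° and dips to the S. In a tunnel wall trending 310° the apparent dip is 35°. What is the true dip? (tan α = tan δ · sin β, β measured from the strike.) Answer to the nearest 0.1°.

64.0°

The section is 20° from the strike.
tan(true dip) = tan 35° / sin 20° = 2.0473
true dip = arctan 2.0473 = 63.97°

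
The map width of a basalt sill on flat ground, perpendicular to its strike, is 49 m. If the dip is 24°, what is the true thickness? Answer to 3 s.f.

True thickness t = w · sin(dip) = 49 × sin 24°
t = 49 × 0.4067 = 19.930 m

19.9 m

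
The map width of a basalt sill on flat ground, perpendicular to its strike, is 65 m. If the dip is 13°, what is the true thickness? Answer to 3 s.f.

14.6 m

True thickness t = w · sin(dip) = 65 × sin 13°
t = 65 × 0.2250 = 14.622 m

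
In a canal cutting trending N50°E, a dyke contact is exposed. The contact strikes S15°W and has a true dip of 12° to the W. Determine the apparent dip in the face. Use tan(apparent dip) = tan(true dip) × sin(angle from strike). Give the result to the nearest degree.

7°

The section lies 35° from the strike.
tan(apparent dip) = tan 12° · sin 35° = 0.1219
α = arctan(0.1219) = 6.95°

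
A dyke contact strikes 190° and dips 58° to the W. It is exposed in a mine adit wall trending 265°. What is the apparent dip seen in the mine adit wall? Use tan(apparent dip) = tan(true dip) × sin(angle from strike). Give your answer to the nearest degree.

Angle between strike (190°) and section (265°): β = 75°.
tan(apparent dip) = tan 58° · sin 75° = 1.5458
apparent dip = arctan 1.5458 = 57.10°

57°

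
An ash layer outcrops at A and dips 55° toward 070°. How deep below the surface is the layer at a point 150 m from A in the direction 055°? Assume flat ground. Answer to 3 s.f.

The hole lies 15° from the dip direction, so the down-dip offset is 150 × cos 15° = 144.89 m.
Depth = down-dip offset × tan(dip) = 144.89 × tan 55° = 144.89 × 1.4281
Depth = 206.92 m

207 m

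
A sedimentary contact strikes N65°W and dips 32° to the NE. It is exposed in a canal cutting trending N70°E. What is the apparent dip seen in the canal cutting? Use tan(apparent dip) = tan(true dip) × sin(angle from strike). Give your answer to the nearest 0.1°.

The strike is N65°W and the section trends N70°E; the acute angle between them is β = 45°.
tan(apparent dip) = tan 32° · sin 45° = 0.4418
apparent dip = arctan 0.4418 = 23.84°

23.8°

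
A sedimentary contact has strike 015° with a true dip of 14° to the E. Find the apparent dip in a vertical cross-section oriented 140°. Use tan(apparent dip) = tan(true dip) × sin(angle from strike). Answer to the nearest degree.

The section lies 55° from the strike.
tan α = tan 14° × sin 55° = 0.2493 × 0.8192 = 0.2042
α = arctan(0.2042) = 11.54°

12°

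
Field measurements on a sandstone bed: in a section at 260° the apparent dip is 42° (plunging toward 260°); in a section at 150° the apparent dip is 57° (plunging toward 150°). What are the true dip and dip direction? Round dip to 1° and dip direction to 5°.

The two traces are lines in the plane: v₁ = (sin 260°·cos 42°, cos 260°·cos 42°, −sin 42°), v₂ = (sin 150°·cos 57°, cos 150°·cos 57°, −sin 57°).
n = v₁ × v₂ = (-0.207, -0.796, 0.380) (taken with n_z > 0).
Dip δ = arctan(|n_h|/n_z) = arctan(0.823/0.380) = 65.2°.
Dip direction = atan2(-0.207, -0.796) = 195° (azimuth of n's horizontal projection).

true dip 65°, dip direction 195°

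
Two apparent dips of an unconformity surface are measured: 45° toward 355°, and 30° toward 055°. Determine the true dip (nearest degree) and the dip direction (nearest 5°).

true dip 45°, dip direction 000°

Each apparent-dip line lies in the plane. As unit vectors (x east, y north, z up), v₁ plunges 45°→355° and v₂ plunges 30°→055°.
n = v₁ × v₂ = (0.001, 0.532, 0.530) (taken with n_z > 0).
Dip δ = arctan(|n_h|/n_z) = arctan(0.532/0.530) = 45.1°.
Dip direction = azimuth of (n_x, n_y) = atan2(0.001, 0.532) = 0°.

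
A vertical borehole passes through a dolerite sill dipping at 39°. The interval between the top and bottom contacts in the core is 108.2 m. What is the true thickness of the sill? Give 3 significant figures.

True thickness t = h · cos(dip) = 108.2 × cos 39°
t = 108.2 × 0.7771 = 84.087 m

84.1 m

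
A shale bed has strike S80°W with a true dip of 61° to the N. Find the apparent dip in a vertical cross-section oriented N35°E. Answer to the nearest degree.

The strike is S80°W and the section trends N35°E; the acute angle between them is β = 45°.
tan α = tan 61° × sin 45° = 1.8040 × 0.7071 = 1.2757
α = arctan(1.2757) = 51.91°

52°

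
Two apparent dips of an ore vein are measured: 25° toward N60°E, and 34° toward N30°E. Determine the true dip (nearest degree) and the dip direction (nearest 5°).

true dip 36°, dip direction 010°

The two traces are lines in the plane: v₁ = (sin 60°·cos 25°, cos 60°·cos 25°, −sin 25°), v₂ = (sin 30°·cos 34°, cos 30°·cos 34°, −sin 34°).
n = v₁ × v₂ = (0.050, 0.264, 0.376) (taken with n_z > 0).
Dip δ = arctan(|n_h|/n_z) = arctan(0.268/0.376) = 35.5°.
Dip direction = atan2(0.050, 0.264) = 11° (azimuth of n's horizontal projection).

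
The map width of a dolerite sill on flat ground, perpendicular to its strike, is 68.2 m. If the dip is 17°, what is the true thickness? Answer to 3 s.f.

19.9 m

True thickness t = w · sin(dip) = 68.2 × sin 17°
t = 68.2 × 0.2924 = 19.940 m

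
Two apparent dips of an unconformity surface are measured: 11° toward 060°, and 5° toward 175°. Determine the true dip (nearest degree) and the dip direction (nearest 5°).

Each apparent-dip line lies in the plane. As unit vectors (x east, y north, z up), v₁ plunges 11°→060° and v₂ plunges 5°→175°.
n = v₁ × v₂ = (0.232, -0.058, 0.886) (taken with n_z > 0).
True dip = arccos(n_z / |n|) = arccos(0.9655) = 15.1°.
Dip direction = azimuth of (n_x, n_y) = atan2(0.232, -0.058) = 104°.

true dip 15°, dip direction 105°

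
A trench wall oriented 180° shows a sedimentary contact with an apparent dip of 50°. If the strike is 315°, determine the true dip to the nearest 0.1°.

59.3°

β = acute angle between strike 315° and section 180° = 45°.
tan(true dip) = tan 50° / sin 45° = 1.6854
δ = arctan(1.6854) = 59.32°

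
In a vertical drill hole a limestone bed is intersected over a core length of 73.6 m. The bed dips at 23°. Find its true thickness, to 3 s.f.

True thickness t = h · cos(dip) = 73.6 × cos 23°
t = 73.6 × 0.9205 = 67.749 m

67.7 m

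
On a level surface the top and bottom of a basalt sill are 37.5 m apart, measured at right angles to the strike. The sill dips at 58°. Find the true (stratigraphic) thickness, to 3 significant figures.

31.8 m

True thickness t = w · sin(dip) = 37.5 × sin 58°
t = 37.5 × 0.8480 = 31.802 m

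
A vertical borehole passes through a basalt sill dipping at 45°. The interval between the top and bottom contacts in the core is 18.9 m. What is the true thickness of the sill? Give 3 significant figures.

13.4 m

True thickness t = h · cos(dip) = 18.9 × cos 45°
t = 18.9 × 0.7071 = 13.364 m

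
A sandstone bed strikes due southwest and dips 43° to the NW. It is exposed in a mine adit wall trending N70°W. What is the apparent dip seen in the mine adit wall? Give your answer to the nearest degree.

40°

The section lies 65° from the strike.
tan α = tan 43° × sin 65° = 0.9325 × 0.9063 = 0.8451
apparent dip = arctan 0.8451 = 40.20°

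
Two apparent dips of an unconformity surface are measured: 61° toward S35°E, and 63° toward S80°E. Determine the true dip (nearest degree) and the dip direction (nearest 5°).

true dip 64°, dip direction 115°

Represent each trace as a vector plunging at its apparent dip toward its trend (east-north-up frame): v₁ = (0.278, -0.397, -0.875), v₂ = (0.447, -0.079, -0.891).
The plane normal is n = v₁ × v₂ ∝ (0.285, -0.143, 0.156).
True dip = arccos(n_z / |n|) = arccos(0.4386) = 64.0°.
Dip direction = atan2(0.285, -0.143) = 117° (azimuth of n's horizontal projection).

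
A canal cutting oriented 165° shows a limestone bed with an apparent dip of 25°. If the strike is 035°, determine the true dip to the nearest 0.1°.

β = acute angle between strike 035° and section 165° = 50°.
tan δ = tan α / sin β = tan 25° / sin 50° = 0.4663 / 0.7660 = 0.6087
δ = arctan(0.6087) = 31.33°

31.3°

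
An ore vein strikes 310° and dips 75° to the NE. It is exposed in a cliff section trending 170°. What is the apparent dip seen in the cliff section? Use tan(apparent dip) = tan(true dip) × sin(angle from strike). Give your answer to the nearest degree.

67°

The section lies 40° from the strike.
tan(apparent dip) = tan 75° · sin 40° = 2.3989
apparent dip = arctan 2.3989 = 67.37°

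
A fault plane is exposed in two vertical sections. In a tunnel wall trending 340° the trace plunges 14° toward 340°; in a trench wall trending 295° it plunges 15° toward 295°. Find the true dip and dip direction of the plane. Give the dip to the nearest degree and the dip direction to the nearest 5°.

true dip 16°, dip direction 315°

Represent each trace as a vector plunging at its apparent dip toward its trend (east-north-up frame): v₁ = (-0.332, 0.912, -0.242), v₂ = (-0.875, 0.408, -0.259).
Cross product v₁ × v₂ gives the pole to the plane: n ∝ (-0.137, 0.126, 0.663).
Dip δ = arctan(|n_h|/n_z) = arctan(0.186/0.663) = 15.7°.
The horizontal component of n points toward azimuth atan2(n_x, n_y) = 313°, the dip direction.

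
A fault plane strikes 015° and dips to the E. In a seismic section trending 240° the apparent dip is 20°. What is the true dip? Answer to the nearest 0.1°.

The section is 45° from the strike.
tan δ = tan α / sin β = tan 20° / sin 45° = 0.3640 / 0.7071 = 0.5147
true dip = arctan 0.5147 = 27.24°

27.2°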